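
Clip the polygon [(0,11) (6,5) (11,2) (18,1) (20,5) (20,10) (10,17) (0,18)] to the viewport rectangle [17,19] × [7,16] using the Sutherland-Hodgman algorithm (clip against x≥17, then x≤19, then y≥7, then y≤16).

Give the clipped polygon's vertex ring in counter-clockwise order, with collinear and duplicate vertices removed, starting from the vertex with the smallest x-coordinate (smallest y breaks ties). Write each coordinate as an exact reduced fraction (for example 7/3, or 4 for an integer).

1. After x ≥ 17: [(17,8/7) (18,1) (20,5) (20,10) (17,121/10)]
2. After x ≤ 19: [(17,8/7) (18,1) (19,3) (19,107/10) (17,121/10)]
3. After y ≥ 7: [(17,7) (19,7) (19,107/10) (17,121/10)]
4. After y ≤ 16: [(17,7) (19,7) (19,107/10) (17,121/10)]
5. Canonical ring: [(17,7) (19,7) (19,107/10) (17,121/10)]

Clipped polygon: [(17,7) (19,7) (19,107/10) (17,121/10)]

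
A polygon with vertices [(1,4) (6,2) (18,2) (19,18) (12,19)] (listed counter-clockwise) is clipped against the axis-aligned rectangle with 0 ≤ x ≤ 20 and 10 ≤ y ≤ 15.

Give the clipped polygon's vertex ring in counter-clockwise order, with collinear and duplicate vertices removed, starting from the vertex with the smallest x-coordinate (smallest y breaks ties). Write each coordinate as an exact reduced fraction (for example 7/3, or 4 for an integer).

Clipped polygon: [(27/5,10) (37/2,10) (301/16,15) (136/15,15)]

1. After x ≥ 0: [(1,4) (6,2) (18,2) (19,18) (12,19)]
2. After x ≤ 20: [(1,4) (6,2) (18,2) (19,18) (12,19)]
3. After y ≥ 10: [(27/5,10) (37/2,10) (19,18) (12,19)]
4. After y ≤ 15: [(136/15,15) (27/5,10) (37/2,10) (301/16,15)]
5. Canonical ring: [(27/5,10) (37/2,10) (301/16,15) (136/15,15)]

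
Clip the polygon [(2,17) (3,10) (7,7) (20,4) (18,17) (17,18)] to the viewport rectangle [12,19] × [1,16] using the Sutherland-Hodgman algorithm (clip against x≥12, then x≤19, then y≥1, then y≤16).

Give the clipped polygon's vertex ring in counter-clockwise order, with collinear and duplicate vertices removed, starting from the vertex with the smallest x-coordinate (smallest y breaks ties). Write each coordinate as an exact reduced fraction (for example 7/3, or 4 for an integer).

Clipped polygon: [(12,76/13) (19,55/13) (19,21/2) (236/13,16) (12,16)]

1. After x ≥ 12: [(12,53/3) (12,76/13) (20,4) (18,17) (17,18)]
2. After x ≤ 19: [(12,53/3) (12,76/13) (19,55/13) (19,21/2) (18,17) (17,18)]
3. After y ≥ 1: [(12,53/3) (12,76/13) (19,55/13) (19,21/2) (18,17) (17,18)]
4. After y ≤ 16: [(12,16) (12,76/13) (19,55/13) (19,21/2) (236/13,16)]
5. Canonical ring: [(12,76/13) (19,55/13) (19,21/2) (236/13,16) (12,16)]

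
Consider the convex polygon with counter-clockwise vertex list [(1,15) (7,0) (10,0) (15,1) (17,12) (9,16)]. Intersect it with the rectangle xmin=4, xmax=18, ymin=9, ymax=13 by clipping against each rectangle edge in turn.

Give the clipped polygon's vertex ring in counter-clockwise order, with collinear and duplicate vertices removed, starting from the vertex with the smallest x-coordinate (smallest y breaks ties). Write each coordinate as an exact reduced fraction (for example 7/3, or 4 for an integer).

Clipped polygon: [(4,9) (181/11,9) (17,12) (15,13) (4,13)]

1. After x ≥ 4: [(4,123/8) (4,15/2) (7,0) (10,0) (15,1) (17,12) (9,16)]
2. After x ≤ 18: [(4,123/8) (4,15/2) (7,0) (10,0) (15,1) (17,12) (9,16)]
3. After y ≥ 9: [(4,123/8) (4,9) (181/11,9) (17,12) (9,16)]
4. After y ≤ 13: [(4,13) (4,9) (181/11,9) (17,12) (15,13)]
5. Canonical ring: [(4,9) (181/11,9) (17,12) (15,13) (4,13)]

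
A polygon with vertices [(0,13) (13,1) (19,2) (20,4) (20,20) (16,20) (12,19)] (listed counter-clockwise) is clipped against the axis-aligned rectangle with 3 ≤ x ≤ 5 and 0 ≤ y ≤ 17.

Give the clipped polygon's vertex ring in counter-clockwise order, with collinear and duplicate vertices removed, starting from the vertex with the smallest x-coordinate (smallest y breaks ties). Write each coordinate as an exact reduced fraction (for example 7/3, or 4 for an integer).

Clipped polygon: [(3,133/13) (5,109/13) (5,31/2) (3,29/2)]

1. After x ≥ 3: [(3,29/2) (3,133/13) (13,1) (19,2) (20,4) (20,20) (16,20) (12,19)]
2. After x ≤ 5: [(5,31/2) (3,29/2) (3,133/13) (5,109/13)]
3. After y ≥ 0: [(5,31/2) (3,29/2) (3,133/13) (5,109/13)]
4. After y ≤ 17: [(5,31/2) (3,29/2) (3,133/13) (5,109/13)]
5. Canonical ring: [(3,133/13) (5,109/13) (5,31/2) (3,29/2)]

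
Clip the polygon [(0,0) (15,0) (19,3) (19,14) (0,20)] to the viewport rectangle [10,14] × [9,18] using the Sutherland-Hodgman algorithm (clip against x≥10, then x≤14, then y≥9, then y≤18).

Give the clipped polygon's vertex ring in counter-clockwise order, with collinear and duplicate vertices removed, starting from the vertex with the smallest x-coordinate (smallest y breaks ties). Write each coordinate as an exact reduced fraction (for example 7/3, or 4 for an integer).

1. After x ≥ 10: [(10,0) (15,0) (19,3) (19,14) (10,320/19)]
2. After x ≤ 14: [(10,0) (14,0) (14,296/19) (10,320/19)]
3. After y ≥ 9: [(10,9) (14,9) (14,296/19) (10,320/19)]
4. After y ≤ 18: [(10,9) (14,9) (14,296/19) (10,320/19)]
5. Canonical ring: [(10,9) (14,9) (14,296/19) (10,320/19)]

Clipped polygon: [(10,9) (14,9) (14,296/19) (10,320/19)]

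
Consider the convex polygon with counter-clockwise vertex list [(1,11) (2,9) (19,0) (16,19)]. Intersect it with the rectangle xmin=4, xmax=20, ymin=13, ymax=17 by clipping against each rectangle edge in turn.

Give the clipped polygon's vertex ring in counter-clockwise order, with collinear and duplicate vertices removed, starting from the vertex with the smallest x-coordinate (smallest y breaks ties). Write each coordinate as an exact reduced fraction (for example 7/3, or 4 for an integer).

Clipped polygon: [(19/4,13) (322/19,13) (310/19,17) (49/4,17)]

1. After x ≥ 4: [(4,63/5) (4,135/17) (19,0) (16,19)]
2. After x ≤ 20: [(4,63/5) (4,135/17) (19,0) (16,19)]
3. After y ≥ 13: [(19/4,13) (322/19,13) (16,19)]
4. After y ≤ 17: [(49/4,17) (19/4,13) (322/19,13) (310/19,17)]
5. Canonical ring: [(19/4,13) (322/19,13) (310/19,17) (49/4,17)]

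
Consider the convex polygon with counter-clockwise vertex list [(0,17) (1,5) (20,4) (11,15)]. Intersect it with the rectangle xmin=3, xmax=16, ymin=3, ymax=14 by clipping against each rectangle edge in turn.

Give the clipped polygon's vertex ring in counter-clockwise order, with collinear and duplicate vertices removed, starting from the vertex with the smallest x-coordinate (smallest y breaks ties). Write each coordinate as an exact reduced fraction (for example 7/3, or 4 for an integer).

1. After x ≥ 3: [(3,181/11) (3,93/19) (20,4) (11,15)]
2. After x ≤ 16: [(3,181/11) (3,93/19) (16,80/19) (16,80/9) (11,15)]
3. After y ≥ 3: [(3,181/11) (3,93/19) (16,80/19) (16,80/9) (11,15)]
4. After y ≤ 14: [(3,14) (3,93/19) (16,80/19) (16,80/9) (130/11,14)]
5. Canonical ring: [(3,93/19) (16,80/19) (16,80/9) (130/11,14) (3,14)]

Clipped polygon: [(3,93/19) (16,80/19) (16,80/9) (130/11,14) (3,14)]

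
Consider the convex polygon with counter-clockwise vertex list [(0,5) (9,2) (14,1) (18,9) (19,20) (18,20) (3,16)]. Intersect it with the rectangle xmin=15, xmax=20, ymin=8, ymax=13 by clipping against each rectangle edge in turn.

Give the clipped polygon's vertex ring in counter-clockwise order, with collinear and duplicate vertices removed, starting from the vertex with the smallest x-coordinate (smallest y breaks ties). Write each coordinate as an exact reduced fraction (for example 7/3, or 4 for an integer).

1. After x ≥ 15: [(15,3) (18,9) (19,20) (18,20) (15,96/5)]
2. After x ≤ 20: [(15,3) (18,9) (19,20) (18,20) (15,96/5)]
3. After y ≥ 8: [(15,8) (35/2,8) (18,9) (19,20) (18,20) (15,96/5)]
4. After y ≤ 13: [(15,13) (15,8) (35/2,8) (18,9) (202/11,13)]
5. Canonical ring: [(15,8) (35/2,8) (18,9) (202/11,13) (15,13)]

Clipped polygon: [(15,8) (35/2,8) (18,9) (202/11,13) (15,13)]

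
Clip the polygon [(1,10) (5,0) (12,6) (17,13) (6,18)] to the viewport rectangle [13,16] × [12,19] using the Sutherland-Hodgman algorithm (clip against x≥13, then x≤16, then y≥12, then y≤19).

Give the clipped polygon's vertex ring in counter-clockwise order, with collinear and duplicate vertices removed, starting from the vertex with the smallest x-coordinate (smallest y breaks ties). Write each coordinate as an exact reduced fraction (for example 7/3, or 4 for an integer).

1. After x ≥ 13: [(13,37/5) (17,13) (13,163/11)]
2. After x ≤ 16: [(13,37/5) (16,58/5) (16,148/11) (13,163/11)]
3. After y ≥ 12: [(13,12) (16,12) (16,148/11) (13,163/11)]
4. After y ≤ 19: [(13,12) (16,12) (16,148/11) (13,163/11)]
5. Canonical ring: [(13,12) (16,12) (16,148/11) (13,163/11)]

Clipped polygon: [(13,12) (16,12) (16,148/11) (13,163/11)]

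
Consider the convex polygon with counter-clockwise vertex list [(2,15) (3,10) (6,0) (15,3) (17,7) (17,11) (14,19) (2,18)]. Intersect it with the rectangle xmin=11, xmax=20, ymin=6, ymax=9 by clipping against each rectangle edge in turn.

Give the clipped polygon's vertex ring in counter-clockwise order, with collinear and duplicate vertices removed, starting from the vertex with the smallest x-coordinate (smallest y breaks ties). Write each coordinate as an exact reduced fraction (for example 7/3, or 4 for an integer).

Clipped polygon: [(11,6) (33/2,6) (17,7) (17,9) (11,9)]

1. After x ≥ 11: [(11,5/3) (15,3) (17,7) (17,11) (14,19) (11,75/4)]
2. After x ≤ 20: [(11,5/3) (15,3) (17,7) (17,11) (14,19) (11,75/4)]
3. After y ≥ 6: [(11,6) (33/2,6) (17,7) (17,11) (14,19) (11,75/4)]
4. After y ≤ 9: [(11,9) (11,6) (33/2,6) (17,7) (17,9)]
5. Canonical ring: [(11,6) (33/2,6) (17,7) (17,9) (11,9)]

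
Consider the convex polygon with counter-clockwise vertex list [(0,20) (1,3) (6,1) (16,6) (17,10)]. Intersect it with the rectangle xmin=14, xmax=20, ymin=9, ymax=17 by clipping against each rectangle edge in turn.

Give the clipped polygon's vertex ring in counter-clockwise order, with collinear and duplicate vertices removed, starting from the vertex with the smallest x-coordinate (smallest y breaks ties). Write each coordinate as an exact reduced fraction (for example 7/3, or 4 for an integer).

Clipped polygon: [(14,9) (67/4,9) (17,10) (14,200/17)]

1. After x ≥ 14: [(14,200/17) (14,5) (16,6) (17,10)]
2. After x ≤ 20: [(14,200/17) (14,5) (16,6) (17,10)]
3. After y ≥ 9: [(14,200/17) (14,9) (67/4,9) (17,10)]
4. After y ≤ 17: [(14,200/17) (14,9) (67/4,9) (17,10)]
5. Canonical ring: [(14,9) (67/4,9) (17,10) (14,200/17)]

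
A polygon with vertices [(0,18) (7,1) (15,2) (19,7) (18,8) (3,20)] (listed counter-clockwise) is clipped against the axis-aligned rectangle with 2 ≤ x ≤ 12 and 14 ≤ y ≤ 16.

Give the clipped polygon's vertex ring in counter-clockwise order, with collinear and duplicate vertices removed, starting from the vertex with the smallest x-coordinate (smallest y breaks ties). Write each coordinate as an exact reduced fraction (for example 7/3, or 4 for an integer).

1. After x ≥ 2: [(2,58/3) (2,92/7) (7,1) (15,2) (19,7) (18,8) (3,20)]
2. After x ≤ 12: [(2,58/3) (2,92/7) (7,1) (12,13/8) (12,64/5) (3,20)]
3. After y ≥ 14: [(2,58/3) (2,14) (21/2,14) (3,20)]
4. After y ≤ 16: [(2,16) (2,14) (21/2,14) (8,16)]
5. Canonical ring: [(2,14) (21/2,14) (8,16) (2,16)]

Clipped polygon: [(2,14) (21/2,14) (8,16) (2,16)]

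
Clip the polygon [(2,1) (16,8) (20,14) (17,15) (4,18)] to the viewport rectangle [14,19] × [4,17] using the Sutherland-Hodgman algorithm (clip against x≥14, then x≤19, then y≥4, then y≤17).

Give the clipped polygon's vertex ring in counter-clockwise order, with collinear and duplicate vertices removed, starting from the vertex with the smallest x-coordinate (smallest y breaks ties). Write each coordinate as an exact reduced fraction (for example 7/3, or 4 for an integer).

1. After x ≥ 14: [(14,7) (16,8) (20,14) (17,15) (14,204/13)]
2. After x ≤ 19: [(14,7) (16,8) (19,25/2) (19,43/3) (17,15) (14,204/13)]
3. After y ≥ 4: [(14,7) (16,8) (19,25/2) (19,43/3) (17,15) (14,204/13)]
4. After y ≤ 17: [(14,7) (16,8) (19,25/2) (19,43/3) (17,15) (14,204/13)]
5. Canonical ring: [(14,7) (16,8) (19,25/2) (19,43/3) (17,15) (14,204/13)]

Clipped polygon: [(14,7) (16,8) (19,25/2) (19,43/3) (17,15) (14,204/13)]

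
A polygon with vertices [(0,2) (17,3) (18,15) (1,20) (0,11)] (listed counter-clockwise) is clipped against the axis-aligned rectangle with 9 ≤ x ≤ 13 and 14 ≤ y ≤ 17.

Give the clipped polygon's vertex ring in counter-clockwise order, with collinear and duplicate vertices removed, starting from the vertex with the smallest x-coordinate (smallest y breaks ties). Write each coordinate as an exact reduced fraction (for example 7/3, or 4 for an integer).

Clipped polygon: [(9,14) (13,14) (13,280/17) (56/5,17) (9,17)]

1. After x ≥ 9: [(9,43/17) (17,3) (18,15) (9,300/17)]
2. After x ≤ 13: [(9,43/17) (13,47/17) (13,280/17) (9,300/17)]
3. After y ≥ 14: [(9,14) (13,14) (13,280/17) (9,300/17)]
4. After y ≤ 17: [(9,17) (9,14) (13,14) (13,280/17) (56/5,17)]
5. Canonical ring: [(9,14) (13,14) (13,280/17) (56/5,17) (9,17)]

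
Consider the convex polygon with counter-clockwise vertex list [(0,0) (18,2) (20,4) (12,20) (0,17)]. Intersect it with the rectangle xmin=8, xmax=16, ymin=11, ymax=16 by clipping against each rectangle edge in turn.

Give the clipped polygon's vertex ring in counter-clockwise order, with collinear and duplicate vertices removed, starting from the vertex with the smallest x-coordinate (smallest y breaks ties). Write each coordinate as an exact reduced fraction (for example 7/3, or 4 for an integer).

Clipped polygon: [(8,11) (16,11) (16,12) (14,16) (8,16)]

1. After x ≥ 8: [(8,8/9) (18,2) (20,4) (12,20) (8,19)]
2. After x ≤ 16: [(8,8/9) (16,16/9) (16,12) (12,20) (8,19)]
3. After y ≥ 11: [(8,11) (16,11) (16,12) (12,20) (8,19)]
4. After y ≤ 16: [(8,16) (8,11) (16,11) (16,12) (14,16)]
5. Canonical ring: [(8,11) (16,11) (16,12) (14,16) (8,16)]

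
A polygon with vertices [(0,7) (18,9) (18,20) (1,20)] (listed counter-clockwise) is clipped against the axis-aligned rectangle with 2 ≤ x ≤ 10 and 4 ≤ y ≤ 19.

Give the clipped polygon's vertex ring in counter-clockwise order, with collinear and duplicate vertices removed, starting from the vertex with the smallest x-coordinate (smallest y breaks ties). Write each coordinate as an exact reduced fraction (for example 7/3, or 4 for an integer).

1. After x ≥ 2: [(2,65/9) (18,9) (18,20) (2,20)]
2. After x ≤ 10: [(2,65/9) (10,73/9) (10,20) (2,20)]
3. After y ≥ 4: [(2,65/9) (10,73/9) (10,20) (2,20)]
4. After y ≤ 19: [(2,19) (2,65/9) (10,73/9) (10,19)]
5. Canonical ring: [(2,65/9) (10,73/9) (10,19) (2,19)]

Clipped polygon: [(2,65/9) (10,73/9) (10,19) (2,19)]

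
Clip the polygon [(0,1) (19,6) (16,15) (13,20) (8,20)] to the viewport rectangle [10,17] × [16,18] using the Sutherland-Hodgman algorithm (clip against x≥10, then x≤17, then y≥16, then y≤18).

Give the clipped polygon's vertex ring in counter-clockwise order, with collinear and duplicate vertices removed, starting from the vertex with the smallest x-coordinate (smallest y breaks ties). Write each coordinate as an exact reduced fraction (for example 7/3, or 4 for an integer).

Clipped polygon: [(10,16) (77/5,16) (71/5,18) (10,18)]

1. After x ≥ 10: [(10,69/19) (19,6) (16,15) (13,20) (10,20)]
2. After x ≤ 17: [(10,69/19) (17,104/19) (17,12) (16,15) (13,20) (10,20)]
3. After y ≥ 16: [(10,16) (77/5,16) (13,20) (10,20)]
4. After y ≤ 18: [(10,18) (10,16) (77/5,16) (71/5,18)]
5. Canonical ring: [(10,16) (77/5,16) (71/5,18) (10,18)]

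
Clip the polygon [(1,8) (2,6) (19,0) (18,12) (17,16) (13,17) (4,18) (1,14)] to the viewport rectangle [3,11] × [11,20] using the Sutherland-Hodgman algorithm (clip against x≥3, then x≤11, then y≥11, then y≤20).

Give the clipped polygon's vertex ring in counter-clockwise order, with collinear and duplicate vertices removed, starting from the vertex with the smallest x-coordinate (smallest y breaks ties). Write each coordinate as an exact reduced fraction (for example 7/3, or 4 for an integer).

1. After x ≥ 3: [(3,96/17) (19,0) (18,12) (17,16) (13,17) (4,18) (3,50/3)]
2. After x ≤ 11: [(3,96/17) (11,48/17) (11,155/9) (4,18) (3,50/3)]
3. After y ≥ 11: [(3,11) (11,11) (11,155/9) (4,18) (3,50/3)]
4. After y ≤ 20: [(3,11) (11,11) (11,155/9) (4,18) (3,50/3)]
5. Canonical ring: [(3,11) (11,11) (11,155/9) (4,18) (3,50/3)]

Clipped polygon: [(3,11) (11,11) (11,155/9) (4,18) (3,50/3)]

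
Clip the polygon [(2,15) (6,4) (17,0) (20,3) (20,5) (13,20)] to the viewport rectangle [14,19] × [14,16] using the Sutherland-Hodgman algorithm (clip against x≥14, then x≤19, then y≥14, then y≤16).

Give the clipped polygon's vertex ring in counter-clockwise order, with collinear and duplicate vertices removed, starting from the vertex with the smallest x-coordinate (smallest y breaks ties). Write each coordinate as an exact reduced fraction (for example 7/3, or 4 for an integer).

Clipped polygon: [(14,14) (79/5,14) (223/15,16) (14,16)]

1. After x ≥ 14: [(14,12/11) (17,0) (20,3) (20,5) (14,125/7)]
2. After x ≤ 19: [(14,12/11) (17,0) (19,2) (19,50/7) (14,125/7)]
3. After y ≥ 14: [(14,14) (79/5,14) (14,125/7)]
4. After y ≤ 16: [(14,16) (14,14) (79/5,14) (223/15,16)]
5. Canonical ring: [(14,14) (79/5,14) (223/15,16) (14,16)]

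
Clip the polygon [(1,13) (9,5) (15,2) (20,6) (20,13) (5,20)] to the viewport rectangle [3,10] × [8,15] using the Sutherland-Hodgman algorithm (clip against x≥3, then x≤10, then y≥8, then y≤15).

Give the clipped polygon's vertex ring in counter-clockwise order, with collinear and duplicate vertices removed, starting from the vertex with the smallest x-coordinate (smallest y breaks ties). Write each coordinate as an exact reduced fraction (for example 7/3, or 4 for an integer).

1. After x ≥ 3: [(3,33/2) (3,11) (9,5) (15,2) (20,6) (20,13) (5,20)]
2. After x ≤ 10: [(3,33/2) (3,11) (9,5) (10,9/2) (10,53/3) (5,20)]
3. After y ≥ 8: [(3,33/2) (3,11) (6,8) (10,8) (10,53/3) (5,20)]
4. After y ≤ 15: [(3,15) (3,11) (6,8) (10,8) (10,15)]
5. Canonical ring: [(3,11) (6,8) (10,8) (10,15) (3,15)]

Clipped polygon: [(3,11) (6,8) (10,8) (10,15) (3,15)]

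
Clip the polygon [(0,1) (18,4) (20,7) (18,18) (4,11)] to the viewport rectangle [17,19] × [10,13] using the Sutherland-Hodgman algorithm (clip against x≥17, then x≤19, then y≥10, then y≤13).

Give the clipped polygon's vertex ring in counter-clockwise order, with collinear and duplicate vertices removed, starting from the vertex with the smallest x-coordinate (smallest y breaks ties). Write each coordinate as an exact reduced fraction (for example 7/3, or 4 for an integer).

1. After x ≥ 17: [(17,23/6) (18,4) (20,7) (18,18) (17,35/2)]
2. After x ≤ 19: [(17,23/6) (18,4) (19,11/2) (19,25/2) (18,18) (17,35/2)]
3. After y ≥ 10: [(17,10) (19,10) (19,25/2) (18,18) (17,35/2)]
4. After y ≤ 13: [(17,13) (17,10) (19,10) (19,25/2) (208/11,13)]
5. Canonical ring: [(17,10) (19,10) (19,25/2) (208/11,13) (17,13)]

Clipped polygon: [(17,10) (19,10) (19,25/2) (208/11,13) (17,13)]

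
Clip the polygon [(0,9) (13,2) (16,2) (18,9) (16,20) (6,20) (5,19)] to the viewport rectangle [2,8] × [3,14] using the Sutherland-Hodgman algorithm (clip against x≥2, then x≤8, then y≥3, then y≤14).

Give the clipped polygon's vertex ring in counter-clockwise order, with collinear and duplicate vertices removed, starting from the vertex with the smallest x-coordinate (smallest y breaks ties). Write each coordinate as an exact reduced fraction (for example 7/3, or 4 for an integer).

Clipped polygon: [(2,103/13) (8,61/13) (8,14) (5/2,14) (2,13)]

1. After x ≥ 2: [(2,13) (2,103/13) (13,2) (16,2) (18,9) (16,20) (6,20) (5,19)]
2. After x ≤ 8: [(2,13) (2,103/13) (8,61/13) (8,20) (6,20) (5,19)]
3. After y ≥ 3: [(2,13) (2,103/13) (8,61/13) (8,20) (6,20) (5,19)]
4. After y ≤ 14: [(5/2,14) (2,13) (2,103/13) (8,61/13) (8,14)]
5. Canonical ring: [(2,103/13) (8,61/13) (8,14) (5/2,14) (2,13)]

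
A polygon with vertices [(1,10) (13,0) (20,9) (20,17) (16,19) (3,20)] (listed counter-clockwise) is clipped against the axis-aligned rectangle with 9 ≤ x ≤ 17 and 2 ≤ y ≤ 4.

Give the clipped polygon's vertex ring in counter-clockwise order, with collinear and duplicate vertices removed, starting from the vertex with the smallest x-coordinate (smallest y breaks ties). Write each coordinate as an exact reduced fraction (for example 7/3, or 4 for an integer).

Clipped polygon: [(9,10/3) (53/5,2) (131/9,2) (145/9,4) (9,4)]

1. After x ≥ 9: [(9,10/3) (13,0) (20,9) (20,17) (16,19) (9,254/13)]
2. After x ≤ 17: [(9,10/3) (13,0) (17,36/7) (17,37/2) (16,19) (9,254/13)]
3. After y ≥ 2: [(9,10/3) (53/5,2) (131/9,2) (17,36/7) (17,37/2) (16,19) (9,254/13)]
4. After y ≤ 4: [(9,4) (9,10/3) (53/5,2) (131/9,2) (145/9,4)]
5. Canonical ring: [(9,10/3) (53/5,2) (131/9,2) (145/9,4) (9,4)]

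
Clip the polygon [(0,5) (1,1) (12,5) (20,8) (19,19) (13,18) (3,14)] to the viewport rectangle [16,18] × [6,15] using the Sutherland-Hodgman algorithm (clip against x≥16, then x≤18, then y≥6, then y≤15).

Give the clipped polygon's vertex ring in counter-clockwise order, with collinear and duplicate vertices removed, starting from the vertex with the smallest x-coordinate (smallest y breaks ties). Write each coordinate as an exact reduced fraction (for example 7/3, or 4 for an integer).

1. After x ≥ 16: [(16,13/2) (20,8) (19,19) (16,37/2)]
2. After x ≤ 18: [(16,13/2) (18,29/4) (18,113/6) (16,37/2)]
3. After y ≥ 6: [(16,13/2) (18,29/4) (18,113/6) (16,37/2)]
4. After y ≤ 15: [(16,15) (16,13/2) (18,29/4) (18,15)]
5. Canonical ring: [(16,13/2) (18,29/4) (18,15) (16,15)]

Clipped polygon: [(16,13/2) (18,29/4) (18,15) (16,15)]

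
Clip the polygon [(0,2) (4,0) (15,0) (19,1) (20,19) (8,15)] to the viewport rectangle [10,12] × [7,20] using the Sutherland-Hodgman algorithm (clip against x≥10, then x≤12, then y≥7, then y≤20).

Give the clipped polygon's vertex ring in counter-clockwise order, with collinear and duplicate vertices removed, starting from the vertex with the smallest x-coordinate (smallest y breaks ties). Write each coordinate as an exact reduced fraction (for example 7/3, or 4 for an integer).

1. After x ≥ 10: [(10,0) (15,0) (19,1) (20,19) (10,47/3)]
2. After x ≤ 12: [(10,0) (12,0) (12,49/3) (10,47/3)]
3. After y ≥ 7: [(10,7) (12,7) (12,49/3) (10,47/3)]
4. After y ≤ 20: [(10,7) (12,7) (12,49/3) (10,47/3)]
5. Canonical ring: [(10,7) (12,7) (12,49/3) (10,47/3)]

Clipped polygon: [(10,7) (12,7) (12,49/3) (10,47/3)]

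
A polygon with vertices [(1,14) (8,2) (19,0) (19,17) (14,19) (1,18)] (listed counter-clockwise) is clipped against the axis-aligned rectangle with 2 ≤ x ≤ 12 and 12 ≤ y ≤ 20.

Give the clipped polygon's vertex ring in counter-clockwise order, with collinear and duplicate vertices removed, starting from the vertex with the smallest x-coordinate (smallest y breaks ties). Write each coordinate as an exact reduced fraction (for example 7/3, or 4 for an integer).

1. After x ≥ 2: [(2,86/7) (8,2) (19,0) (19,17) (14,19) (2,235/13)]
2. After x ≤ 12: [(2,86/7) (8,2) (12,14/11) (12,245/13) (2,235/13)]
3. After y ≥ 12: [(2,86/7) (13/6,12) (12,12) (12,245/13) (2,235/13)]
4. After y ≤ 20: [(2,86/7) (13/6,12) (12,12) (12,245/13) (2,235/13)]
5. Canonical ring: [(2,86/7) (13/6,12) (12,12) (12,245/13) (2,235/13)]

Clipped polygon: [(2,86/7) (13/6,12) (12,12) (12,245/13) (2,235/13)]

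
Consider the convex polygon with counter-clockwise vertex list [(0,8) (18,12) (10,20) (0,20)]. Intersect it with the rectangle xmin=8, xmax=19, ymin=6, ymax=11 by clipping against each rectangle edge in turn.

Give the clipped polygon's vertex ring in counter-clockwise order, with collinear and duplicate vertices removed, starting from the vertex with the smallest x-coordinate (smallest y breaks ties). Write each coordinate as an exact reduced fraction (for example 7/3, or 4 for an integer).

Clipped polygon: [(8,88/9) (27/2,11) (8,11)]

1. After x ≥ 8: [(8,88/9) (18,12) (10,20) (8,20)]
2. After x ≤ 19: [(8,88/9) (18,12) (10,20) (8,20)]
3. After y ≥ 6: [(8,88/9) (18,12) (10,20) (8,20)]
4. After y ≤ 11: [(8,11) (8,88/9) (27/2,11)]
5. Canonical ring: [(8,88/9) (27/2,11) (8,11)]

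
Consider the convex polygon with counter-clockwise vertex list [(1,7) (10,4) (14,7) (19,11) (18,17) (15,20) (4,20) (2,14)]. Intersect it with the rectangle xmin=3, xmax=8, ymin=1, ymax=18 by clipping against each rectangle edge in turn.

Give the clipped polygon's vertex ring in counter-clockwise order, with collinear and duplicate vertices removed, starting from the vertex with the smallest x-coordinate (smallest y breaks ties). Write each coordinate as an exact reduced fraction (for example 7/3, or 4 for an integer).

Clipped polygon: [(3,19/3) (8,14/3) (8,18) (10/3,18) (3,17)]

1. After x ≥ 3: [(3,19/3) (10,4) (14,7) (19,11) (18,17) (15,20) (4,20) (3,17)]
2. After x ≤ 8: [(3,19/3) (8,14/3) (8,20) (4,20) (3,17)]
3. After y ≥ 1: [(3,19/3) (8,14/3) (8,20) (4,20) (3,17)]
4. After y ≤ 18: [(3,19/3) (8,14/3) (8,18) (10/3,18) (3,17)]
5. Canonical ring: [(3,19/3) (8,14/3) (8,18) (10/3,18) (3,17)]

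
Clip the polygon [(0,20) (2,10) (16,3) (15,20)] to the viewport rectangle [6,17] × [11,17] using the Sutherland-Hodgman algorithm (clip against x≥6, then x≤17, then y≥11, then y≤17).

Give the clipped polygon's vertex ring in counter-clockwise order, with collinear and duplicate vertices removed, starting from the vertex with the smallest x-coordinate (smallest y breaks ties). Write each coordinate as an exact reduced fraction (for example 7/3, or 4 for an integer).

Clipped polygon: [(6,11) (264/17,11) (258/17,17) (6,17)]

1. After x ≥ 6: [(6,20) (6,8) (16,3) (15,20)]
2. After x ≤ 17: [(6,20) (6,8) (16,3) (15,20)]
3. After y ≥ 11: [(6,20) (6,11) (264/17,11) (15,20)]
4. After y ≤ 17: [(6,17) (6,11) (264/17,11) (258/17,17)]
5. Canonical ring: [(6,11) (264/17,11) (258/17,17) (6,17)]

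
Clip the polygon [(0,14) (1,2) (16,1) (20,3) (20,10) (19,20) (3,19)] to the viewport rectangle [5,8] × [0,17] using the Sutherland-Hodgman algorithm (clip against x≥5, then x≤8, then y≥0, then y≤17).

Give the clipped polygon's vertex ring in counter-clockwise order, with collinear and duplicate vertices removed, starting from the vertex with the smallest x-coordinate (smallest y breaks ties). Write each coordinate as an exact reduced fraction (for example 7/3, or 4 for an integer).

Clipped polygon: [(5,26/15) (8,23/15) (8,17) (5,17)]

1. After x ≥ 5: [(5,26/15) (16,1) (20,3) (20,10) (19,20) (5,153/8)]
2. After x ≤ 8: [(5,26/15) (8,23/15) (8,309/16) (5,153/8)]
3. After y ≥ 0: [(5,26/15) (8,23/15) (8,309/16) (5,153/8)]
4. After y ≤ 17: [(5,17) (5,26/15) (8,23/15) (8,17)]
5. Canonical ring: [(5,26/15) (8,23/15) (8,17) (5,17)]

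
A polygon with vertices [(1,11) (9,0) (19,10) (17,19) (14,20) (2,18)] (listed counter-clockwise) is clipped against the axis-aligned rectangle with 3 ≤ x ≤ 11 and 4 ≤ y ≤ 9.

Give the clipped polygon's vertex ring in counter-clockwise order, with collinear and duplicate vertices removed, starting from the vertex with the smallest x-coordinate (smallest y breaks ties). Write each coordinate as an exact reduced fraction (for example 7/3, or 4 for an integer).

Clipped polygon: [(3,33/4) (67/11,4) (11,4) (11,9) (3,9)]

1. After x ≥ 3: [(3,33/4) (9,0) (19,10) (17,19) (14,20) (3,109/6)]
2. After x ≤ 11: [(3,33/4) (9,0) (11,2) (11,39/2) (3,109/6)]
3. After y ≥ 4: [(3,33/4) (67/11,4) (11,4) (11,39/2) (3,109/6)]
4. After y ≤ 9: [(3,9) (3,33/4) (67/11,4) (11,4) (11,9)]
5. Canonical ring: [(3,33/4) (67/11,4) (11,4) (11,9) (3,9)]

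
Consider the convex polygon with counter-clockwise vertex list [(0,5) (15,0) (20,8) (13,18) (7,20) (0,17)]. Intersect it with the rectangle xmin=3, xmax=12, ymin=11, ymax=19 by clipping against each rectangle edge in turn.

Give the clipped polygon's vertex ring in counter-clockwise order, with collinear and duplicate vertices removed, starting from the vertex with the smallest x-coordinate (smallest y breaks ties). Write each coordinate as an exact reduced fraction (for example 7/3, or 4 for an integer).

Clipped polygon: [(3,11) (12,11) (12,55/3) (10,19) (14/3,19) (3,128/7)]

1. After x ≥ 3: [(3,4) (15,0) (20,8) (13,18) (7,20) (3,128/7)]
2. After x ≤ 12: [(3,4) (12,1) (12,55/3) (7,20) (3,128/7)]
3. After y ≥ 11: [(3,11) (12,11) (12,55/3) (7,20) (3,128/7)]
4. After y ≤ 19: [(3,11) (12,11) (12,55/3) (10,19) (14/3,19) (3,128/7)]
5. Canonical ring: [(3,11) (12,11) (12,55/3) (10,19) (14/3,19) (3,128/7)]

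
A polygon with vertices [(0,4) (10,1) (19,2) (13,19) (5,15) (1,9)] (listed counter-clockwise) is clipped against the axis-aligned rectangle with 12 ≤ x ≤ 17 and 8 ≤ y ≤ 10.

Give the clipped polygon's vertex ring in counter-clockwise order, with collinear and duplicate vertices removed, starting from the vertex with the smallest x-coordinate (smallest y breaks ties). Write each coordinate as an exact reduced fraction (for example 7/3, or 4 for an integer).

Clipped polygon: [(12,8) (287/17,8) (275/17,10) (12,10)]

1. After x ≥ 12: [(12,11/9) (19,2) (13,19) (12,37/2)]
2. After x ≤ 17: [(12,11/9) (17,16/9) (17,23/3) (13,19) (12,37/2)]
3. After y ≥ 8: [(12,8) (287/17,8) (13,19) (12,37/2)]
4. After y ≤ 10: [(12,10) (12,8) (287/17,8) (275/17,10)]
5. Canonical ring: [(12,8) (287/17,8) (275/17,10) (12,10)]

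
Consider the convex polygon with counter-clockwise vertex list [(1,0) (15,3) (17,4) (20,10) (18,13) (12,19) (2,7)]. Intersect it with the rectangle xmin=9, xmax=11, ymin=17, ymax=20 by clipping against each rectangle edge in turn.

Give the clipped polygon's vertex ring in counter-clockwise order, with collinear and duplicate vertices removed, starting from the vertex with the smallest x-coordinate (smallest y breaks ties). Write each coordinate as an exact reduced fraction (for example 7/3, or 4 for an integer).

Clipped polygon: [(31/3,17) (11,17) (11,89/5)]

1. After x ≥ 9: [(9,12/7) (15,3) (17,4) (20,10) (18,13) (12,19) (9,77/5)]
2. After x ≤ 11: [(9,12/7) (11,15/7) (11,89/5) (9,77/5)]
3. After y ≥ 17: [(11,17) (11,89/5) (31/3,17)]
4. After y ≤ 20: [(11,17) (11,89/5) (31/3,17)]
5. Canonical ring: [(31/3,17) (11,17) (11,89/5)]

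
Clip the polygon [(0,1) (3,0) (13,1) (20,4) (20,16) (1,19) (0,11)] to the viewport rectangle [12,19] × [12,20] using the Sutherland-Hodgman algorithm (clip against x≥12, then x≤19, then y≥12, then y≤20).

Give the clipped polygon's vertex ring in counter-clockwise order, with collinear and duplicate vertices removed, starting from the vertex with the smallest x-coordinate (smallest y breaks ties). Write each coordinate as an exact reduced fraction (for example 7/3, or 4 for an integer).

Clipped polygon: [(12,12) (19,12) (19,307/19) (12,328/19)]

1. After x ≥ 12: [(12,9/10) (13,1) (20,4) (20,16) (12,328/19)]
2. After x ≤ 19: [(12,9/10) (13,1) (19,25/7) (19,307/19) (12,328/19)]
3. After y ≥ 12: [(12,12) (19,12) (19,307/19) (12,328/19)]
4. After y ≤ 20: [(12,12) (19,12) (19,307/19) (12,328/19)]
5. Canonical ring: [(12,12) (19,12) (19,307/19) (12,328/19)]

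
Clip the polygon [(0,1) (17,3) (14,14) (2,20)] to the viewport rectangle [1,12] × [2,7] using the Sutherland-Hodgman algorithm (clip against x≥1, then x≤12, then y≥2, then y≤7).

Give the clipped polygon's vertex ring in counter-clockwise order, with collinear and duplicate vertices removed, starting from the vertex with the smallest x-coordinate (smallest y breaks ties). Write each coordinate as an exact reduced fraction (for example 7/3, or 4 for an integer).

1. After x ≥ 1: [(1,21/2) (1,19/17) (17,3) (14,14) (2,20)]
2. After x ≤ 12: [(1,21/2) (1,19/17) (12,41/17) (12,15) (2,20)]
3. After y ≥ 2: [(1,21/2) (1,2) (17/2,2) (12,41/17) (12,15) (2,20)]
4. After y ≤ 7: [(1,7) (1,2) (17/2,2) (12,41/17) (12,7)]
5. Canonical ring: [(1,2) (17/2,2) (12,41/17) (12,7) (1,7)]

Clipped polygon: [(1,2) (17/2,2) (12,41/17) (12,7) (1,7)]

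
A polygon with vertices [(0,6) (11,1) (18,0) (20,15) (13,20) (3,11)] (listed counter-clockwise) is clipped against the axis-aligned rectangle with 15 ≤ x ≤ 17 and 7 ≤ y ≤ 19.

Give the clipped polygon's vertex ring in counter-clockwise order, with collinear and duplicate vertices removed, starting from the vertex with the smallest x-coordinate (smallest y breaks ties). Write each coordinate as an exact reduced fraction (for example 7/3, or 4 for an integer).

1. After x ≥ 15: [(15,3/7) (18,0) (20,15) (15,130/7)]
2. After x ≤ 17: [(15,3/7) (17,1/7) (17,120/7) (15,130/7)]
3. After y ≥ 7: [(15,7) (17,7) (17,120/7) (15,130/7)]
4. After y ≤ 19: [(15,7) (17,7) (17,120/7) (15,130/7)]
5. Canonical ring: [(15,7) (17,7) (17,120/7) (15,130/7)]

Clipped polygon: [(15,7) (17,7) (17,120/7) (15,130/7)]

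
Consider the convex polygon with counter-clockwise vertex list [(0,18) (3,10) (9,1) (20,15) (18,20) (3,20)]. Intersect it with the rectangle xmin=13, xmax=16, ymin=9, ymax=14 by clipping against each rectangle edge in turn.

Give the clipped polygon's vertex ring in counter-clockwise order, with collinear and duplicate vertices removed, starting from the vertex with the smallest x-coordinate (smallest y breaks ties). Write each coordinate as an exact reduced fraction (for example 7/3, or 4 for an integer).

1. After x ≥ 13: [(13,67/11) (20,15) (18,20) (13,20)]
2. After x ≤ 16: [(13,67/11) (16,109/11) (16,20) (13,20)]
3. After y ≥ 9: [(13,9) (107/7,9) (16,109/11) (16,20) (13,20)]
4. After y ≤ 14: [(13,14) (13,9) (107/7,9) (16,109/11) (16,14)]
5. Canonical ring: [(13,9) (107/7,9) (16,109/11) (16,14) (13,14)]

Clipped polygon: [(13,9) (107/7,9) (16,109/11) (16,14) (13,14)]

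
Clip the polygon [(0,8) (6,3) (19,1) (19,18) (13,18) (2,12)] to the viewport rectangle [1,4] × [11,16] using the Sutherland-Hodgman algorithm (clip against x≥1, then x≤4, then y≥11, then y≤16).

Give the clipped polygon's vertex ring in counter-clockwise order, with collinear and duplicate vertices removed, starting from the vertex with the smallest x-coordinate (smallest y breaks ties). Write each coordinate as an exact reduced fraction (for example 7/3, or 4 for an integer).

Clipped polygon: [(3/2,11) (4,11) (4,144/11) (2,12)]

1. After x ≥ 1: [(1,10) (1,43/6) (6,3) (19,1) (19,18) (13,18) (2,12)]
2. After x ≤ 4: [(1,10) (1,43/6) (4,14/3) (4,144/11) (2,12)]
3. After y ≥ 11: [(3/2,11) (4,11) (4,144/11) (2,12)]
4. After y ≤ 16: [(3/2,11) (4,11) (4,144/11) (2,12)]
5. Canonical ring: [(3/2,11) (4,11) (4,144/11) (2,12)]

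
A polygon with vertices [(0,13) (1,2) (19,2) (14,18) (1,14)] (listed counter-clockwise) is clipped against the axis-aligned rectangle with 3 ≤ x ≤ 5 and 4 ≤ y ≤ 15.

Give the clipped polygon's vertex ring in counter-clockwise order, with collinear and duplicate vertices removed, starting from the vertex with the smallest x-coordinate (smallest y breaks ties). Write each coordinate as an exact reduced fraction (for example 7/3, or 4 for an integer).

Clipped polygon: [(3,4) (5,4) (5,15) (17/4,15) (3,190/13)]

1. After x ≥ 3: [(3,2) (19,2) (14,18) (3,190/13)]
2. After x ≤ 5: [(3,2) (5,2) (5,198/13) (3,190/13)]
3. After y ≥ 4: [(3,4) (5,4) (5,198/13) (3,190/13)]
4. After y ≤ 15: [(3,4) (5,4) (5,15) (17/4,15) (3,190/13)]
5. Canonical ring: [(3,4) (5,4) (5,15) (17/4,15) (3,190/13)]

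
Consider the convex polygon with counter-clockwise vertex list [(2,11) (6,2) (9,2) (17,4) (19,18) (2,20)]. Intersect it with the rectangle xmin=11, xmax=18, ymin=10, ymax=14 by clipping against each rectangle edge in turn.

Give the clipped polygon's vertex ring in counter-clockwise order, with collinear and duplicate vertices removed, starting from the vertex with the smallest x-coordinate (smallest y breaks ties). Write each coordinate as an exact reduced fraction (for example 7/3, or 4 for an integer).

Clipped polygon: [(11,10) (125/7,10) (18,11) (18,14) (11,14)]

1. After x ≥ 11: [(11,5/2) (17,4) (19,18) (11,322/17)]
2. After x ≤ 18: [(11,5/2) (17,4) (18,11) (18,308/17) (11,322/17)]
3. After y ≥ 10: [(11,10) (125/7,10) (18,11) (18,308/17) (11,322/17)]
4. After y ≤ 14: [(11,14) (11,10) (125/7,10) (18,11) (18,14)]
5. Canonical ring: [(11,10) (125/7,10) (18,11) (18,14) (11,14)]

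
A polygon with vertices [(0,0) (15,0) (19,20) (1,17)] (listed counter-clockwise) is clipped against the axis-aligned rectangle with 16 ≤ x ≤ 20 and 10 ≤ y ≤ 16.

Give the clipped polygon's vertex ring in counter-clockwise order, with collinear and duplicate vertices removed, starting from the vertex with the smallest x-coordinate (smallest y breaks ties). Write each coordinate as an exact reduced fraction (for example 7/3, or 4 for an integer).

1. After x ≥ 16: [(16,5) (19,20) (16,39/2)]
2. After x ≤ 20: [(16,5) (19,20) (16,39/2)]
3. After y ≥ 10: [(16,10) (17,10) (19,20) (16,39/2)]
4. After y ≤ 16: [(16,16) (16,10) (17,10) (91/5,16)]
5. Canonical ring: [(16,10) (17,10) (91/5,16) (16,16)]

Clipped polygon: [(16,10) (17,10) (91/5,16) (16,16)]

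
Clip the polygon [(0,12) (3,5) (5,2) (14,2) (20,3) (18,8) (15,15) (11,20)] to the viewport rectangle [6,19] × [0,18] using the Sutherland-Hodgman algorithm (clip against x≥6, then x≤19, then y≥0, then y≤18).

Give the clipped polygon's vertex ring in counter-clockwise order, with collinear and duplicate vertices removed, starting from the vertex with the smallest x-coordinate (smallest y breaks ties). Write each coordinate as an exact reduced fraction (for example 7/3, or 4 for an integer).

Clipped polygon: [(6,2) (14,2) (19,17/6) (19,11/2) (18,8) (15,15) (63/5,18) (33/4,18) (6,180/11)]

1. After x ≥ 6: [(6,180/11) (6,2) (14,2) (20,3) (18,8) (15,15) (11,20)]
2. After x ≤ 19: [(6,180/11) (6,2) (14,2) (19,17/6) (19,11/2) (18,8) (15,15) (11,20)]
3. After y ≥ 0: [(6,180/11) (6,2) (14,2) (19,17/6) (19,11/2) (18,8) (15,15) (11,20)]
4. After y ≤ 18: [(33/4,18) (6,180/11) (6,2) (14,2) (19,17/6) (19,11/2) (18,8) (15,15) (63/5,18)]
5. Canonical ring: [(6,2) (14,2) (19,17/6) (19,11/2) (18,8) (15,15) (63/5,18) (33/4,18) (6,180/11)]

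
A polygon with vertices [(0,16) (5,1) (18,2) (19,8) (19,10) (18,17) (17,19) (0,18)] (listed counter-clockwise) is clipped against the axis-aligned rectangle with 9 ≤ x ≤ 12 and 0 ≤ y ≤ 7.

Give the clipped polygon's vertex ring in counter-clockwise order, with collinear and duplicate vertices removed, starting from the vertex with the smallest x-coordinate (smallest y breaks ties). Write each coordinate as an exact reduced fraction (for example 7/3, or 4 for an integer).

1. After x ≥ 9: [(9,17/13) (18,2) (19,8) (19,10) (18,17) (17,19) (9,315/17)]
2. After x ≤ 12: [(9,17/13) (12,20/13) (12,318/17) (9,315/17)]
3. After y ≥ 0: [(9,17/13) (12,20/13) (12,318/17) (9,315/17)]
4. After y ≤ 7: [(9,7) (9,17/13) (12,20/13) (12,7)]
5. Canonical ring: [(9,17/13) (12,20/13) (12,7) (9,7)]

Clipped polygon: [(9,17/13) (12,20/13) (12,7) (9,7)]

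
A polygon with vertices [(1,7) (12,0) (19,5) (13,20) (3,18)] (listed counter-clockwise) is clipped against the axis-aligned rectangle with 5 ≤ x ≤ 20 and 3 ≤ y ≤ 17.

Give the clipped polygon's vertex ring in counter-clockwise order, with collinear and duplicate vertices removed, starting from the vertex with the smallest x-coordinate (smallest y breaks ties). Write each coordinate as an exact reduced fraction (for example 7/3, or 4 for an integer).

Clipped polygon: [(5,49/11) (51/7,3) (81/5,3) (19,5) (71/5,17) (5,17)]

1. After x ≥ 5: [(5,49/11) (12,0) (19,5) (13,20) (5,92/5)]
2. After x ≤ 20: [(5,49/11) (12,0) (19,5) (13,20) (5,92/5)]
3. After y ≥ 3: [(5,49/11) (51/7,3) (81/5,3) (19,5) (13,20) (5,92/5)]
4. After y ≤ 17: [(5,17) (5,49/11) (51/7,3) (81/5,3) (19,5) (71/5,17)]
5. Canonical ring: [(5,49/11) (51/7,3) (81/5,3) (19,5) (71/5,17) (5,17)]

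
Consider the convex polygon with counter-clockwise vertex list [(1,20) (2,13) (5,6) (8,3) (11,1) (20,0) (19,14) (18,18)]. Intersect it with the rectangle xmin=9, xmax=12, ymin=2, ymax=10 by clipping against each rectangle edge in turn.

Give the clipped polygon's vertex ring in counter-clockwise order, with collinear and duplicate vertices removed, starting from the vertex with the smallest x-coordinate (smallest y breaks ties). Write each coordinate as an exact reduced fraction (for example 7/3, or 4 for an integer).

Clipped polygon: [(9,7/3) (19/2,2) (12,2) (12,10) (9,10)]

1. After x ≥ 9: [(9,324/17) (9,7/3) (11,1) (20,0) (19,14) (18,18)]
2. After x ≤ 12: [(12,318/17) (9,324/17) (9,7/3) (11,1) (12,8/9)]
3. After y ≥ 2: [(12,2) (12,318/17) (9,324/17) (9,7/3) (19/2,2)]
4. After y ≤ 10: [(12,2) (12,10) (9,10) (9,7/3) (19/2,2)]
5. Canonical ring: [(9,7/3) (19/2,2) (12,2) (12,10) (9,10)]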